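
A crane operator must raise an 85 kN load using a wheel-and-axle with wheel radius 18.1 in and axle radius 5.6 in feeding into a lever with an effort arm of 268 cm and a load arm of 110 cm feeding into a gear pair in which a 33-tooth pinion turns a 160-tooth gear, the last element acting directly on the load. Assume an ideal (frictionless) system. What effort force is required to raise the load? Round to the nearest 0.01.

Wheel-and-axle MA = R/r = 18.1/5.6 = 3.2321.
Lever MA = effort arm / load arm = 268/110 = 2.4364.
Gear pair MA = 160/33 = 4.8485.
Combined ideal MA = 3.2321 × 2.4364 × 4.8485 = 38.18.
Effort = load / MA = 85 / 38.18 = 2.2263 kN.

2.23 kN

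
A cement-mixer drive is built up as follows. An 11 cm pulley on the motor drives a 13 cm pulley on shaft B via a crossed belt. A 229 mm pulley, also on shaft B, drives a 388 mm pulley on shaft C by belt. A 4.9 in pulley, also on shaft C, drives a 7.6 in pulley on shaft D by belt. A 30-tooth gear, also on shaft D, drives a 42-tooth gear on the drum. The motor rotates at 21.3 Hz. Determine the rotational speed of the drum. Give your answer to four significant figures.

the motor → shaft B (belt, 13/11): 21.3 ÷ 1.1818 = 18.023 Hz
shaft B → shaft C (belt, 388/229): 18.023 ÷ 1.6943 = 10.637 Hz
shaft C → shaft D (belt, 7.6/4.9): 10.637 ÷ 1.551 = 6.8583 Hz
shaft D → the drum (gear mesh, 42/30): 6.8583 ÷ 1.4 = 4.8988 Hz

4.899 Hz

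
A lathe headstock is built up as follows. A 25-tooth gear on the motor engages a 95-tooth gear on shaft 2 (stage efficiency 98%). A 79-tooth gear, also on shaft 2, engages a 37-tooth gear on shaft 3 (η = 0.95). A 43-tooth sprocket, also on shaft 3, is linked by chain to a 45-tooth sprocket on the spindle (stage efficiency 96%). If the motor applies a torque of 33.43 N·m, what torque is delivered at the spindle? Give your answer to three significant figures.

55.6 N·m

After the gear mesh (95/25): 33.43 × 3.8 × 0.98 = 124.49 N·m
After the gear mesh (37/79): 124.49 × 0.46835 × 0.95 = 55.392 N·m
After the chain (45/43): 55.392 × 1.0465 × 0.96 = 55.649 N·m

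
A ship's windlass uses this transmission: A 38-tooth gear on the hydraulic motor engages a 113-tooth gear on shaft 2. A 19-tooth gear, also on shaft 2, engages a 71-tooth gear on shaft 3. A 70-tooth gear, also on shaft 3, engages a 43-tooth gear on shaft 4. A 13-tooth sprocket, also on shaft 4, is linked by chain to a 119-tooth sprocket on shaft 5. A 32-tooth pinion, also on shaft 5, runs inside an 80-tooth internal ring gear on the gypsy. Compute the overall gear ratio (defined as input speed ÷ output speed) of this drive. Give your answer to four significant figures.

156.2

Each stage contributes driven/driver: gear mesh 113/38 = 2.9737, gear mesh 71/19 = 3.7368, gear mesh 43/70 = 0.61429, chain 119/13 = 9.1538, internal gear 80/32 = 2.5.
Overall: 2.9737 × 3.7368 × 0.61429 × 9.1538 × 2.5 = 156.21.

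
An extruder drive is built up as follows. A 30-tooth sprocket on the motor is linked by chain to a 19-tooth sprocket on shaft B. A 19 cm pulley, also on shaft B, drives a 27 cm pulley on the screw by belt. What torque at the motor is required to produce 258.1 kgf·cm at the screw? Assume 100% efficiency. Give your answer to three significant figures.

Overall ratio R = 0.63333 × 1.4211 = 0.9.
Input torque = output torque / R = 258.1 / 0.9 = 286.78 kgf·cm.

287 kgf·cm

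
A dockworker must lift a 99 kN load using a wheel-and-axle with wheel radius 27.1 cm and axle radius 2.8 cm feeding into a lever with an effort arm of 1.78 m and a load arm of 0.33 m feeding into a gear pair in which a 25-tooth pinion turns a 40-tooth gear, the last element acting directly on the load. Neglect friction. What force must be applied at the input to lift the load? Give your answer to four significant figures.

1.185 kN

Wheel-and-axle MA = R/r = 27.1/2.8 = 9.6786.
Lever MA = effort arm / load arm = 1.78/0.33 = 5.3939.
Gear pair MA = 40/25 = 1.6.
Combined ideal MA = 9.6786 × 5.3939 × 1.6 = 83.529.
Effort = load / MA = 99 / 83.529 = 1.1852 kN.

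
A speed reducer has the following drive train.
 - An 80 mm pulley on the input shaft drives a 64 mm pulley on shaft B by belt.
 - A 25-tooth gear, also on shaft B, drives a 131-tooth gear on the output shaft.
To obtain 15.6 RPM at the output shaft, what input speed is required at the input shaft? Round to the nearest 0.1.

65.4 RPM

Overall ratio R = 0.8 × 5.24 = 4.192.
Required input speed = output speed × R = 15.6 × 4.192 = 65.395 RPM.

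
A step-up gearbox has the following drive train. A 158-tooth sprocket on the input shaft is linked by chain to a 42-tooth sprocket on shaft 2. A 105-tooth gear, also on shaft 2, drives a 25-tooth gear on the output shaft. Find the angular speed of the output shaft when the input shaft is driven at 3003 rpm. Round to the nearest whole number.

Chain: ratio = 42/158 = 0.26582, so shaft 2 turns at 3003 / 0.26582 = 11297 rpm.
Gear mesh: ratio = 25/105 = 0.2381, so the output shaft turns at 11297 / 0.2381 = 47447 rpm.

47447 rpm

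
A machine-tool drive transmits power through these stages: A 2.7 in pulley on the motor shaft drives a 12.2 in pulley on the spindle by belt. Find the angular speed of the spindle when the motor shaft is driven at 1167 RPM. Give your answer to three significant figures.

the motor shaft → the spindle (belt, 12.2/2.7): 1167 ÷ 4.5185 = 258.27 RPM

258 RPM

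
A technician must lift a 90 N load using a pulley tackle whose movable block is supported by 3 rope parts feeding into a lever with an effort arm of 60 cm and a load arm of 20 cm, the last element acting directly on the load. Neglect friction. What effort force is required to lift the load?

10 N

Block-and-tackle MA = number of supporting rope parts = 3.
Lever MA = effort arm / load arm = 60/20 = 3.
Combined ideal MA = 3 × 3 = 9.
Effort = load / MA = 90 / 9 = 10 N.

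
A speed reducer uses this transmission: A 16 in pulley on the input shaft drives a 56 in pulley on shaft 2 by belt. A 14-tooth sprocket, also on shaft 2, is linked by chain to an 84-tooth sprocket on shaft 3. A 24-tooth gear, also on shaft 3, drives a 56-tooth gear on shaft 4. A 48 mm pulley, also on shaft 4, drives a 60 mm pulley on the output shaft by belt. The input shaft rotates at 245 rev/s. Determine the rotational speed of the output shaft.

belt 56/16 = 3.5 → 245/3.5 = 70 rev/s
chain 84/14 = 6 → 70/6 = 11.667 rev/s
gear mesh 56/24 = 2.3333 → 11.667/2.3333 = 5 rev/s
belt 60/48 = 1.25 → 5/1.25 = 4 rev/s

4 rev/s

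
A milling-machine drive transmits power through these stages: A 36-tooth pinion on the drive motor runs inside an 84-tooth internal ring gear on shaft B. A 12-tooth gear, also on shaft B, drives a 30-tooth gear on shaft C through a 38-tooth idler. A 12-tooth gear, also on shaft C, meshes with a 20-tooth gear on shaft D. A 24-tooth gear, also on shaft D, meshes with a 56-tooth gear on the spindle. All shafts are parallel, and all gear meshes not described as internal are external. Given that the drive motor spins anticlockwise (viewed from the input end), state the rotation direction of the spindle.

anticlockwise

the drive motor → shaft B: internal mesh, same direction → CCW.
shaft B → shaft C: driver → idler → driven is 2 external meshes, 2 reversals → CCW.
shaft C → shaft D: external mesh, 1 reversal → CW.
shaft D → the spindle: external mesh, 1 reversal → CCW.
4 reversals in total — an even number — so the spindle turns the same way as the drive motor.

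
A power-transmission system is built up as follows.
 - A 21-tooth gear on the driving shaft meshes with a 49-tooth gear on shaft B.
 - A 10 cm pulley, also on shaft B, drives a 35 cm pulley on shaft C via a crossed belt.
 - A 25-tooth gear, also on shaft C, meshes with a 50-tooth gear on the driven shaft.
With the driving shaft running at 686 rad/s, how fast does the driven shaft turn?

42 rad/s

Gear mesh: ratio = 49/21 = 2.3333, so shaft B turns at 686 / 2.3333 = 294 rad/s.
Belt: ratio = 35/10 = 3.5, so shaft C turns at 294 / 3.5 = 84 rad/s.
Gear mesh: ratio = 50/25 = 2, so the driven shaft turns at 84 / 2 = 42 rad/s.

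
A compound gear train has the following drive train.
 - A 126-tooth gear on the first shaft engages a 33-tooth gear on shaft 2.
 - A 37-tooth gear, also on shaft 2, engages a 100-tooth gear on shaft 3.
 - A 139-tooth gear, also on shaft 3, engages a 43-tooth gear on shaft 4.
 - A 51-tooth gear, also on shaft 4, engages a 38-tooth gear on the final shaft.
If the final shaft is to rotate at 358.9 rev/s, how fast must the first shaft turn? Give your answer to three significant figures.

58.6 rev/s

Overall ratio R = 0.2619 × 2.7027 × 0.30935 × 0.7451 = 0.16316.
Required input speed = output speed × R = 358.9 × 0.16316 = 58.557 rev/s.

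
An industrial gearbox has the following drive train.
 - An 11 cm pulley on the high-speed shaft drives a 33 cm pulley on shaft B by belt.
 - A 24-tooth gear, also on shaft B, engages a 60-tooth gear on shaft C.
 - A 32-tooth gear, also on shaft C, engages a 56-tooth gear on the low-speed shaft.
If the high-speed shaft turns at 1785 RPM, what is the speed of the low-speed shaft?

136 RPM

Belt: ratio = 33/11 = 3, so shaft B turns at 1785 / 3 = 595 RPM.
Gear mesh: ratio = 60/24 = 2.5, so shaft C turns at 595 / 2.5 = 238 RPM.
Gear mesh: ratio = 56/32 = 1.75, so the low-speed shaft turns at 238 / 1.75 = 136 RPM.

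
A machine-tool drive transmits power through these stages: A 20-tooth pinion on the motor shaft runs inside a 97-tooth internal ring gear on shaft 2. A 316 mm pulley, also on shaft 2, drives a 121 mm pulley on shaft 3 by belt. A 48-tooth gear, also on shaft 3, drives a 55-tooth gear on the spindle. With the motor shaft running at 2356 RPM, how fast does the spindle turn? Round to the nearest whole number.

internal gear 97/20 = 4.85 → 2356/4.85 = 485.77 RPM
belt 121/316 = 0.38291 → 485.77/0.38291 = 1268.6 RPM
gear mesh 55/48 = 1.1458 → 1268.6/1.1458 = 1107.2 RPM

1107 RPM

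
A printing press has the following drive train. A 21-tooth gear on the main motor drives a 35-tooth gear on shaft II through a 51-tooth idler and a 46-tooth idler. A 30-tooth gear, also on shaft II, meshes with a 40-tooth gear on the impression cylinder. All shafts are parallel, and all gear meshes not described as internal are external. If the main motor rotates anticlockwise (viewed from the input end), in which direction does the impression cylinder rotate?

anticlockwise

the main motor → shaft II: driver → idler → idler → driven is 3 external meshes, 3 reversals → CW.
shaft II → the impression cylinder: external mesh, 1 reversal → CCW.
4 reversals in total — an even number — so the impression cylinder turns the same way as the main motor.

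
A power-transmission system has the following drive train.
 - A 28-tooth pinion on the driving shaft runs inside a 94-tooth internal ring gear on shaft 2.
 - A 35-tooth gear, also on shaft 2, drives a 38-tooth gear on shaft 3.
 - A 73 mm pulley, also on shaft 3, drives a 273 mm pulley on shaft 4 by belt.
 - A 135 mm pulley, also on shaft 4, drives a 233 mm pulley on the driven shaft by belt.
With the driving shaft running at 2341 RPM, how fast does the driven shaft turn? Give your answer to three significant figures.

internal gear 94/28 = 3.3571 → 2341/3.3571 = 697.32 RPM
gear mesh 38/35 = 1.0857 → 697.32/1.0857 = 642.27 RPM
belt 273/73 = 3.7397 → 642.27/3.7397 = 171.74 RPM
belt 233/135 = 1.7259 → 171.74/1.7259 = 99.507 RPM

99.5 RPM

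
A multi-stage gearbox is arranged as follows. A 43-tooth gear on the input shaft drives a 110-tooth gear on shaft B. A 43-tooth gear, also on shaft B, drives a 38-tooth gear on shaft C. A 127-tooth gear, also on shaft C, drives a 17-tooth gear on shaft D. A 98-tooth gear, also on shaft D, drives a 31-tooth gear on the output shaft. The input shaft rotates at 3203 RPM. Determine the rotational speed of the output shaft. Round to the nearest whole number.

gear mesh 110/43 = 2.5581 → 3203/2.5581 = 1252.1 RPM
gear mesh 38/43 = 0.88372 → 1252.1/0.88372 = 1416.8 RPM
gear mesh 17/127 = 0.13386 → 1416.8/0.13386 = 10585 RPM
gear mesh 31/98 = 0.31633 → 10585/0.31633 = 33461 RPM

33461 RPM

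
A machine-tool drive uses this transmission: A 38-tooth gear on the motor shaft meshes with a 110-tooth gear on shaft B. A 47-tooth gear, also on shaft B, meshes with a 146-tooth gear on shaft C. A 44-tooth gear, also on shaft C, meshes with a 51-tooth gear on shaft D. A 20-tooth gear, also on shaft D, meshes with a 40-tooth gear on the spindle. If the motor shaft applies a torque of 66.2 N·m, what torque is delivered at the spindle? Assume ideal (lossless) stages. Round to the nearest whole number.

1380 N·m

Gear mesh: ratio = 110/38 = 2.8947; torque at shaft B = 66.2 × 2.8947 = 191.63 N·m.
Gear mesh: ratio = 146/47 = 3.1064; torque at shaft C = 191.63 × 3.1064 = 595.28 N·m.
Gear mesh: ratio = 51/44 = 1.1591; torque at shaft D = 595.28 × 1.1591 = 689.98 N·m.
Gear mesh: ratio = 40/20 = 2; torque at the spindle = 689.98 × 2 = 1380 N·m.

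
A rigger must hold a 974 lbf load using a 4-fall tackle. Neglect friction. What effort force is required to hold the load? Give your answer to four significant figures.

243.5 lbf

Block-and-tackle MA = number of supporting rope parts = 4.
Effort = load / MA = 974 / 4 = 243.5 lbf.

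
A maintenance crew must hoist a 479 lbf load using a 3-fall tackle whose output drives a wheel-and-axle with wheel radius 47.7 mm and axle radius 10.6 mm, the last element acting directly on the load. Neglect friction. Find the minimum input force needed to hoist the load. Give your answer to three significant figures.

Block-and-tackle MA = number of supporting rope parts = 3.
Wheel-and-axle MA = R/r = 47.7/10.6 = 4.5.
Combined ideal MA = 3 × 4.5 = 13.5.
Effort = load / MA = 479 / 13.5 = 35.481 lbf.

35.5 lbf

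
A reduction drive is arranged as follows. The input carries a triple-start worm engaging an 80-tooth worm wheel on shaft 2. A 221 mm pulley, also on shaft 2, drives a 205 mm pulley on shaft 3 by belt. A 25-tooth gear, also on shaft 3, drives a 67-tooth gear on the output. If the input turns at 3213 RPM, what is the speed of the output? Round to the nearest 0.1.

48.5 RPM

the input → shaft 2 (worm, 80/3): 3213 ÷ 26.667 = 120.49 RPM
shaft 2 → shaft 3 (belt, 205/221): 120.49 ÷ 0.9276 = 129.89 RPM
shaft 3 → the output (gear mesh, 67/25): 129.89 ÷ 2.68 = 48.467 RPM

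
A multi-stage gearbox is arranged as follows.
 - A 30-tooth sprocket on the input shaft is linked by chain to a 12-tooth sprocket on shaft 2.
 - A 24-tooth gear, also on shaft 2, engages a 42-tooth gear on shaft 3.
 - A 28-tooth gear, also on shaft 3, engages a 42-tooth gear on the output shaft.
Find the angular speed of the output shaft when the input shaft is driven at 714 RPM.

the input shaft → shaft 2 (chain, 12/30): 714 ÷ 0.4 = 1785 RPM
shaft 2 → shaft 3 (gear mesh, 42/24): 1785 ÷ 1.75 = 1020 RPM
shaft 3 → the output shaft (gear mesh, 42/28): 1020 ÷ 1.5 = 680 RPM

680 RPM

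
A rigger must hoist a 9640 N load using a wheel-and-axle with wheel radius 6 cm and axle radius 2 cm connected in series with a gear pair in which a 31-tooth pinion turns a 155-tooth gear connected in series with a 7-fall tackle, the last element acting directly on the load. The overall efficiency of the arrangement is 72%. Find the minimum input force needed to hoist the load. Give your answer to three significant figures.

128 N

Wheel-and-axle MA = R/r = 6/2 = 3.
Gear pair MA = 155/31 = 5.
Block-and-tackle MA = number of supporting rope parts = 7.
Combined ideal MA = 3 × 5 × 7 = 105.
Actual MA = 105 × 0.72 = 75.6.
Effort = load / actual MA = 9640 / 75.6 = 127.51 N.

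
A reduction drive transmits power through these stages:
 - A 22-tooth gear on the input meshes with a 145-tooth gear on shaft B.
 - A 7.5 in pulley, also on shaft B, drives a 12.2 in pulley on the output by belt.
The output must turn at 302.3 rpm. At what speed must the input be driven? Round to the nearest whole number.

3241 rpm

Overall ratio R = 6.5909 × 1.6267 = 10.721.
Required input speed = output speed × R = 302.3 × 10.721 = 3241 rpm.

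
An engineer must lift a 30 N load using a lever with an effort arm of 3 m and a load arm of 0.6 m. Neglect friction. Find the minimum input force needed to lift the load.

Lever MA = effort arm / load arm = 3/0.6 = 5.
Effort = load / MA = 30 / 5 = 6 N.

6 N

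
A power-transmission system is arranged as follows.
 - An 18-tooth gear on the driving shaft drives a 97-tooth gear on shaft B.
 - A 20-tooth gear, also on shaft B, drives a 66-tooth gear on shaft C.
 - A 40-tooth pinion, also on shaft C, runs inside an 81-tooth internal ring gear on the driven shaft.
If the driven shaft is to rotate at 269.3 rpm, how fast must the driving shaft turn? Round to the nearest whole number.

9698 rpm

Overall ratio R = 5.3889 × 3.3 × 2.025 = 36.011.
Required input speed = output speed × R = 269.3 × 36.011 = 9697.8 rpm.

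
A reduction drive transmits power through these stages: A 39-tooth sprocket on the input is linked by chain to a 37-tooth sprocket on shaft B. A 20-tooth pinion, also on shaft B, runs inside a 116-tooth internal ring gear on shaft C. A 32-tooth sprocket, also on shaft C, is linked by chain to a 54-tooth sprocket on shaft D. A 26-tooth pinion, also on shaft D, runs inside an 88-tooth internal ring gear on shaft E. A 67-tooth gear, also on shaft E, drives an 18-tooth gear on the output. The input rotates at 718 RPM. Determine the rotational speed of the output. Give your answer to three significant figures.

85.0 RPM

the input → shaft B (chain, 37/39): 718 ÷ 0.94872 = 756.81 RPM
shaft B → shaft C (internal gear, 116/20): 756.81 ÷ 5.8 = 130.48 RPM
shaft C → shaft D (chain, 54/32): 130.48 ÷ 1.6875 = 77.324 RPM
shaft D → shaft E (internal gear, 88/26): 77.324 ÷ 3.3846 = 22.846 RPM
shaft E → the output (gear mesh, 18/67): 22.846 ÷ 0.26866 = 85.037 RPM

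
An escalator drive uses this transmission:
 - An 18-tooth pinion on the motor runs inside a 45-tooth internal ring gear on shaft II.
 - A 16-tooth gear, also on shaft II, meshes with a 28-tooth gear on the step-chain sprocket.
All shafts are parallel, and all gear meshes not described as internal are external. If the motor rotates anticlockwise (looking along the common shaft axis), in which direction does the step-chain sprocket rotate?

the motor → shaft II: internal mesh, same direction → CCW.
shaft II → the step-chain sprocket: external mesh, 1 reversal → CW.
1 reversal in total — an odd number — so the step-chain sprocket turns opposite to the motor.

clockwise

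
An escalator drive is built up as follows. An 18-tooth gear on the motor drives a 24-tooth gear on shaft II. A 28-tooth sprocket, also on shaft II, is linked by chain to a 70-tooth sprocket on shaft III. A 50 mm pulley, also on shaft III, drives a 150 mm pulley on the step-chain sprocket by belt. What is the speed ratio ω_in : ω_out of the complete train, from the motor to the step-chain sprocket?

Each stage contributes driven/driver: gear mesh 24/18 = 1.3333, chain 70/28 = 2.5, belt 150/50 = 3.
Overall: 1.3333 × 2.5 × 3 = 10.

10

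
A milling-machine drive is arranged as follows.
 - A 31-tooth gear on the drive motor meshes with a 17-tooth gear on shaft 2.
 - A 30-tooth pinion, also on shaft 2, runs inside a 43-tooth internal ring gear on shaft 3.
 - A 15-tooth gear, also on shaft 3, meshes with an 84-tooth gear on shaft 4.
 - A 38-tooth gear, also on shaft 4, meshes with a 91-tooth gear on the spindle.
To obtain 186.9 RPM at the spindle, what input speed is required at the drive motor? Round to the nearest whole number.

Overall ratio R = 0.54839 × 1.4333 × 5.6 × 2.3947 = 10.541.
Required input speed = output speed × R = 186.9 × 10.541 = 1970.1 RPM.

1970 RPM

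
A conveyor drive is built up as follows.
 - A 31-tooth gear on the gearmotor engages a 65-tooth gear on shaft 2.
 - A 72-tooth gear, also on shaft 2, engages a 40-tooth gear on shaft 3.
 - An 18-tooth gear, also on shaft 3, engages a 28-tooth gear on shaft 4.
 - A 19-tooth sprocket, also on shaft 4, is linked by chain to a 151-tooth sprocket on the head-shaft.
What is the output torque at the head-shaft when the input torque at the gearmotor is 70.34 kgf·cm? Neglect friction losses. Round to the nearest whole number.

gear mesh 65/31 = 2.0968 → τ = 70.34·2.0968 = 147.49 kgf·cm
gear mesh 40/72 = 0.55556 → τ = 147.49·0.55556 = 81.937 kgf·cm
gear mesh 28/18 = 1.5556 → τ = 81.937·1.5556 = 127.46 kgf·cm
chain 151/19 = 7.9474 → τ = 127.46·7.9474 = 1013 kgf·cm

1013 kgf·cm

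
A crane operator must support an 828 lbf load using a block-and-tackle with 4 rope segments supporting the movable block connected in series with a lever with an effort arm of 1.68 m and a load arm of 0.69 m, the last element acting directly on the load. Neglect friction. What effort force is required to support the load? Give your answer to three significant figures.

Block-and-tackle MA = number of supporting rope parts = 4.
Lever MA = effort arm / load arm = 1.68/0.69 = 2.4348.
Combined ideal MA = 4 × 2.4348 = 9.7391.
Effort = load / MA = 828 / 9.7391 = 85.018 lbf.

85.0 lbf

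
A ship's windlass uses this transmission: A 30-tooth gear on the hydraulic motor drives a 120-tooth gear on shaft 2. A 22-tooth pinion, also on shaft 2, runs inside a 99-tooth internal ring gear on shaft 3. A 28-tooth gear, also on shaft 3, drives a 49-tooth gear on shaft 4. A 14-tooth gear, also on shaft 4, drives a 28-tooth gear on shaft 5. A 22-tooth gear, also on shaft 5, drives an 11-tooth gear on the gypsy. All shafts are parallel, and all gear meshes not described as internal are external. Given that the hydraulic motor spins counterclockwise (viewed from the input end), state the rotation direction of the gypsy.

the hydraulic motor → shaft 2: external mesh, 1 reversal → CW.
shaft 2 → shaft 3: internal mesh, same direction → CW.
shaft 3 → shaft 4: external mesh, 1 reversal → CCW.
shaft 4 → shaft 5: external mesh, 1 reversal → CW.
shaft 5 → the gypsy: external mesh, 1 reversal → CCW.
4 reversals in total — an even number — so the gypsy turns the same way as the hydraulic motor.

counterclockwise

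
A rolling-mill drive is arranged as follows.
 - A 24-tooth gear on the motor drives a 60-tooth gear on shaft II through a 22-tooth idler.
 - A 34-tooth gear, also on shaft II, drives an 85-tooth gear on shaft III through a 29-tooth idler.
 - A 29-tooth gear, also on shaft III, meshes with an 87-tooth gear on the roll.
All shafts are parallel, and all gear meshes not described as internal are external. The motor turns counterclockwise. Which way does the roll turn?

clockwise

the motor → shaft II: driver → idler → driven is 2 external meshes, 2 reversals → CCW.
shaft II → shaft III: driver → idler → driven is 2 external meshes, 2 reversals → CCW.
shaft III → the roll: external mesh, 1 reversal → CW.
5 reversals in total — an odd number — so the roll turns opposite to the motor.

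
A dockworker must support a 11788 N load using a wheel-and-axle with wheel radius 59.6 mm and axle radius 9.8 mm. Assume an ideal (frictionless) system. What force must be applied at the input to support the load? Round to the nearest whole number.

Wheel-and-axle MA = R/r = 59.6/9.8 = 6.0816.
Effort = load / MA = 11788 / 6.0816 = 1938.3 N.

1938 N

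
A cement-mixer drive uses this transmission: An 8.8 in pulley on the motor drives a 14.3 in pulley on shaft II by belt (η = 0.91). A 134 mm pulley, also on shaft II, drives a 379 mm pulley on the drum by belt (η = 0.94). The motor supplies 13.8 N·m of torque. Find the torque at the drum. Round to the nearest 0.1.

Belt: ratio = 14.3/8.8 = 1.625; torque at shaft II = 13.8 × 1.625 × 0.91 = 20.407 N·m.
Belt: ratio = 379/134 = 2.8284; torque at the drum = 20.407 × 2.8284 × 0.94 = 54.255 N·m.

54.3 N·m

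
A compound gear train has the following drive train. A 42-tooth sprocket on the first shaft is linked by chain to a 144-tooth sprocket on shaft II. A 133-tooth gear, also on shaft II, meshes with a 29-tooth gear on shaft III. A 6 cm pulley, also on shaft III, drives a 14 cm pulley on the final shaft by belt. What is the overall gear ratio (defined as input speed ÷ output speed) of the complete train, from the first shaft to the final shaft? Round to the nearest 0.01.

Each stage contributes driven/driver: chain 144/42 = 3.4286, gear mesh 29/133 = 0.21805, belt 14/6 = 2.3333.
Overall: 3.4286 × 0.21805 × 2.3333 = 1.7444.

1.74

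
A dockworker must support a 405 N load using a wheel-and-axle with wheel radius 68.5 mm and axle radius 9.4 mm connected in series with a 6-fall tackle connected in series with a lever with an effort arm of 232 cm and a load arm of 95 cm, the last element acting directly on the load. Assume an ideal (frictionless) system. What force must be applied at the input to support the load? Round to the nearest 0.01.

3.79 N

Wheel-and-axle MA = R/r = 68.5/9.4 = 7.2872.
Block-and-tackle MA = number of supporting rope parts = 6.
Lever MA = effort arm / load arm = 232/95 = 2.4421.
Combined ideal MA = 7.2872 × 6 × 2.4421 = 106.78.
Effort = load / MA = 405 / 106.78 = 3.7929 N.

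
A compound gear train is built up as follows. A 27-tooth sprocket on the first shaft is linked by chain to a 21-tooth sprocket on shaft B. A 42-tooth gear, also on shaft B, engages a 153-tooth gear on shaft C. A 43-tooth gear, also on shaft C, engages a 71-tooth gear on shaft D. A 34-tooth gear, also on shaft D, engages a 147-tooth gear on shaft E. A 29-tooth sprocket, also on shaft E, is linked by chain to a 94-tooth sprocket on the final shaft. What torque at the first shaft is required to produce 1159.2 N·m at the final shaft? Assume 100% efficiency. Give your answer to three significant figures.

17.7 N·m

Overall ratio R = 0.77778 × 3.6429 × 1.6512 × 4.3235 × 3.2414 = 65.563.
Input torque = output torque / R = 1159.2 / 65.563 = 17.681 N·m.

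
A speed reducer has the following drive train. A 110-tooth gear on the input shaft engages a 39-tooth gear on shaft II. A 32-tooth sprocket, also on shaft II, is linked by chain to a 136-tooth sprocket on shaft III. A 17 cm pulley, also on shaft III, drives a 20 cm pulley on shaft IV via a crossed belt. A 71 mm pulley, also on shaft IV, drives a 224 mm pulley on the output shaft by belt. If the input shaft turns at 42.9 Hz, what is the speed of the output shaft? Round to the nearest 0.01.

7.67 Hz

the input shaft → shaft II (gear mesh, 39/110): 42.9 ÷ 0.35455 = 121 Hz
shaft II → shaft III (chain, 136/32): 121 ÷ 4.25 = 28.471 Hz
shaft III → shaft IV (belt, 20/17): 28.471 ÷ 1.1765 = 24.2 Hz
shaft IV → the output shaft (belt, 224/71): 24.2 ÷ 3.1549 = 7.6705 Hz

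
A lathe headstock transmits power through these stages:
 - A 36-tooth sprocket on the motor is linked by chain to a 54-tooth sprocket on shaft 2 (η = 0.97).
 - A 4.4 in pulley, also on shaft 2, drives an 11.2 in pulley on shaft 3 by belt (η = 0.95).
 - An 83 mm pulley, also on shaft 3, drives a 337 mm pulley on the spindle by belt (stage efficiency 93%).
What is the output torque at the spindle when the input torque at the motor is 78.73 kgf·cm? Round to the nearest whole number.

1046 kgf·cm

Chain: ratio = 54/36 = 1.5; torque at shaft 2 = 78.73 × 1.5 × 0.97 = 114.55 kgf·cm.
Belt: ratio = 11.2/4.4 = 2.5455; torque at shaft 3 = 114.55 × 2.5455 × 0.95 = 277.01 kgf·cm.
Belt: ratio = 337/83 = 4.0602; torque at the spindle = 277.01 × 4.0602 × 0.93 = 1046 kgf·cm.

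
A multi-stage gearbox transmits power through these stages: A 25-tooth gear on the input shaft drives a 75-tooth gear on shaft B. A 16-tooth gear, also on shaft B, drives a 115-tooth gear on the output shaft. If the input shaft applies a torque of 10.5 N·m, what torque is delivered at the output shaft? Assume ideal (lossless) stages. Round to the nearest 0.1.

226.4 N·m

gear mesh 75/25 = 3 → τ = 10.5·3 = 31.5 N·m
gear mesh 115/16 = 7.1875 → τ = 31.5·7.1875 = 226.41 N·m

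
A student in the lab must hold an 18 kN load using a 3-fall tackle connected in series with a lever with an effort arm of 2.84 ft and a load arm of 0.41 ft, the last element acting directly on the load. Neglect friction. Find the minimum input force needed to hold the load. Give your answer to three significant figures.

0.866 kN

Block-and-tackle MA = number of supporting rope parts = 3.
Lever MA = effort arm / load arm = 2.84/0.41 = 6.9268.
Combined ideal MA = 3 × 6.9268 = 20.78.
Effort = load / MA = 18 / 20.78 = 0.8662 kN.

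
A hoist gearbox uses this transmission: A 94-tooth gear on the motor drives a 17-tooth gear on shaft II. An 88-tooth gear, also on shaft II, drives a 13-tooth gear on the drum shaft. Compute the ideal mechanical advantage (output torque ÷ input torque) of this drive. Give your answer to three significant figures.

Each stage contributes driven/driver: gear mesh 17/94 = 0.18085, gear mesh 13/88 = 0.14773.
Overall: 0.18085 × 0.14773 = 0.026717.

0.0267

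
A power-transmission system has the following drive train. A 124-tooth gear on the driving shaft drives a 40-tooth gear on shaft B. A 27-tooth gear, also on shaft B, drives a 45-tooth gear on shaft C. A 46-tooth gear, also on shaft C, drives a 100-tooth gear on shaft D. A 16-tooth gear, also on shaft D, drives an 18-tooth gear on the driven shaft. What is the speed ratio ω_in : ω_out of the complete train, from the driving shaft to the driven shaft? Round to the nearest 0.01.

Each stage contributes driven/driver: gear mesh 40/124 = 0.32258, gear mesh 45/27 = 1.6667, gear mesh 100/46 = 2.1739, gear mesh 18/16 = 1.125.
Overall: 0.32258 × 1.6667 × 2.1739 × 1.125 = 1.3149.

1.31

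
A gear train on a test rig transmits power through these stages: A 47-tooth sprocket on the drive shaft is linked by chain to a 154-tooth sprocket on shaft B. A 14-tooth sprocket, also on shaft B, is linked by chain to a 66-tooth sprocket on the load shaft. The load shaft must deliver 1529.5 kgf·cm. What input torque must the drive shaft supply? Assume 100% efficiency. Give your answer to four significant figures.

Overall ratio R = 3.2766 × 4.7143 = 15.447.
Input torque = output torque / R = 1529.5 / 15.447 = 99.017 kgf·cm.

99.02 kgf·cm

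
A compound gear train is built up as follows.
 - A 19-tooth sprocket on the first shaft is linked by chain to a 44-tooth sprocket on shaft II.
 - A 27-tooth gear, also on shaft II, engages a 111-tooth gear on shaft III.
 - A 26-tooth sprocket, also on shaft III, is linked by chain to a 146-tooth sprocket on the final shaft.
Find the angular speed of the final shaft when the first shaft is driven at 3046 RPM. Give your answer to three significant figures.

57.0 RPM

Chain: ratio = 44/19 = 2.3158, so shaft II turns at 3046 / 2.3158 = 1315.3 RPM.
Gear mesh: ratio = 111/27 = 4.1111, so shaft III turns at 1315.3 / 4.1111 = 319.94 RPM.
Chain: ratio = 146/26 = 5.6154, so the final shaft turns at 319.94 / 5.6154 = 56.976 RPM.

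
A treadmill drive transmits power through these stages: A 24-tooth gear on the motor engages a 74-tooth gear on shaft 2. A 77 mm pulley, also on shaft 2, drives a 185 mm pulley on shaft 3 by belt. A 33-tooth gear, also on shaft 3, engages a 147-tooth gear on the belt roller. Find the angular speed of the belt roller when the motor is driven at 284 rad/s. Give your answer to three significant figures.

Gear mesh: ratio = 74/24 = 3.0833, so shaft 2 turns at 284 / 3.0833 = 92.108 rad/s.
Belt: ratio = 185/77 = 2.4026, so shaft 3 turns at 92.108 / 2.4026 = 38.337 rad/s.
Gear mesh: ratio = 147/33 = 4.4545, so the belt roller turns at 38.337 / 4.4545 = 8.6062 rad/s.

8.61 rad/s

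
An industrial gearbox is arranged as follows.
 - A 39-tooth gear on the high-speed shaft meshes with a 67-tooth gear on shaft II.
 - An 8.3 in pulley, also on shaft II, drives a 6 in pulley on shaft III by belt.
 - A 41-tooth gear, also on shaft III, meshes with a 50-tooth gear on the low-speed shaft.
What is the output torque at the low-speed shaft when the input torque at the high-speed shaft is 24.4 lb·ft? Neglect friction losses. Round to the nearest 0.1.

gear mesh 67/39 = 1.7179 → τ = 24.4·1.7179 = 41.918 lb·ft
belt 6/8.3 = 0.72289 → τ = 41.918·0.72289 = 30.302 lb·ft
gear mesh 50/41 = 1.2195 → τ = 30.302·1.2195 = 36.954 lb·ft

37.0 lb·ft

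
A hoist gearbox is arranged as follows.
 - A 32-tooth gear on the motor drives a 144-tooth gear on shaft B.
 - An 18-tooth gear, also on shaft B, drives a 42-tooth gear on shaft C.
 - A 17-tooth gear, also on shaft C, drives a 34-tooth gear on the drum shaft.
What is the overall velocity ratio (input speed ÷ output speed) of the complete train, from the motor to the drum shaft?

Each stage contributes driven/driver: gear mesh 144/32 = 4.5, gear mesh 42/18 = 2.3333, gear mesh 34/17 = 2.
Overall: 4.5 × 2.3333 × 2 = 21.

21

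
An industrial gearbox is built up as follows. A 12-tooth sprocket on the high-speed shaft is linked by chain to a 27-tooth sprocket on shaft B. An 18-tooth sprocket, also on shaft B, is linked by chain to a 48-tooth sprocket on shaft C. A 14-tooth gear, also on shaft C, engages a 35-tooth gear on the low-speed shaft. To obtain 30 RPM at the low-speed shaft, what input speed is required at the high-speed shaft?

450 RPM

Overall ratio R = 2.25 × 2.6667 × 2.5 = 15.
Required input speed = output speed × R = 30 × 15 = 450 RPM.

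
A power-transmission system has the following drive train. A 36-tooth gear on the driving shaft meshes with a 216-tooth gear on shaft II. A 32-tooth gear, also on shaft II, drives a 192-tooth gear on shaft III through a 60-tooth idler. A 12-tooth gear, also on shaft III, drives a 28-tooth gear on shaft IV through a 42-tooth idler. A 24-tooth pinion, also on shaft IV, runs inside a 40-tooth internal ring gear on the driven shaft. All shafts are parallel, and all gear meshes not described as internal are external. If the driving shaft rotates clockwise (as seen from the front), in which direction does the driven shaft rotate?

the driving shaft → shaft II: external mesh, 1 reversal → CCW.
shaft II → shaft III: driver → idler → driven is 2 external meshes, 2 reversals → CCW.
shaft III → shaft IV: driver → idler → driven is 2 external meshes, 2 reversals → CCW.
shaft IV → the driven shaft: internal mesh, same direction → CCW.
5 reversals in total — an odd number — so the driven shaft turns opposite to the driving shaft.

anticlockwise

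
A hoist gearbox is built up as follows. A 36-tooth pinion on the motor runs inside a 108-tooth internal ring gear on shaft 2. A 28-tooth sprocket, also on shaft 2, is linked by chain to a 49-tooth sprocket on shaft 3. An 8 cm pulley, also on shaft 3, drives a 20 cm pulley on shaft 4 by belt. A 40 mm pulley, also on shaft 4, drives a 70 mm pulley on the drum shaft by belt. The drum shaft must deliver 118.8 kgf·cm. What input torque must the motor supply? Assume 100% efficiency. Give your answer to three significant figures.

Overall ratio R = 3 × 1.75 × 2.5 × 1.75 = 22.969.
Input torque = output torque / R = 118.8 / 22.969 = 5.1722 kgf·cm.

5.17 kgf·cm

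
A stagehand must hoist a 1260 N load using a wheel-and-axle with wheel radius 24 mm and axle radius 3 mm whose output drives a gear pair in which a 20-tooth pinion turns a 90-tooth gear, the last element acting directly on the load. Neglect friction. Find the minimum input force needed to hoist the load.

35 N

Wheel-and-axle MA = R/r = 24/3 = 8.
Gear pair MA = 90/20 = 4.5.
Combined ideal MA = 8 × 4.5 = 36.
Effort = load / MA = 1260 / 36 = 35 N.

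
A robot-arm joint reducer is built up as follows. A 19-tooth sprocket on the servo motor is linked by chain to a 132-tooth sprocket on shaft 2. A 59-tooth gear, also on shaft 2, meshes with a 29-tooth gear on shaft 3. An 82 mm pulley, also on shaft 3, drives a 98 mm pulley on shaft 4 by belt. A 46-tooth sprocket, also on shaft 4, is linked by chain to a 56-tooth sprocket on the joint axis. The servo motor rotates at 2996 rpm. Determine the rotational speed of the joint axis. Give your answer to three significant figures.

chain 132/19 = 6.9474 → 2996/6.9474 = 431.24 rpm
gear mesh 29/59 = 0.49153 → 431.24/0.49153 = 877.36 rpm
belt 98/82 = 1.1951 → 877.36/1.1951 = 734.11 rpm
chain 56/46 = 1.2174 → 734.11/1.2174 = 603.02 rpm

603 rpm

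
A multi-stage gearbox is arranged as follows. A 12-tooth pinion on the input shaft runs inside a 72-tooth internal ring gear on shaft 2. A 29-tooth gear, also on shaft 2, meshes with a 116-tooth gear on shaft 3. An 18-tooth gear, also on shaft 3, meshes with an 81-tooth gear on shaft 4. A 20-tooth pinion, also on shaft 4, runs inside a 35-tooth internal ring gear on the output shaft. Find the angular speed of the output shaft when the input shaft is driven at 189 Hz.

1 Hz

the input shaft → shaft 2 (internal gear, 72/12): 189 ÷ 6 = 31.5 Hz
shaft 2 → shaft 3 (gear mesh, 116/29): 31.5 ÷ 4 = 7.875 Hz
shaft 3 → shaft 4 (gear mesh, 81/18): 7.875 ÷ 4.5 = 1.75 Hz
shaft 4 → the output shaft (internal gear, 35/20): 1.75 ÷ 1.75 = 1 Hz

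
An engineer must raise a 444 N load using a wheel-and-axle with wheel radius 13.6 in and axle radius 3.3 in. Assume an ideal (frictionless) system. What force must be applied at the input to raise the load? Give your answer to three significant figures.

Wheel-and-axle MA = R/r = 13.6/3.3 = 4.1212.
Effort = load / MA = 444 / 4.1212 = 107.74 N.

108 N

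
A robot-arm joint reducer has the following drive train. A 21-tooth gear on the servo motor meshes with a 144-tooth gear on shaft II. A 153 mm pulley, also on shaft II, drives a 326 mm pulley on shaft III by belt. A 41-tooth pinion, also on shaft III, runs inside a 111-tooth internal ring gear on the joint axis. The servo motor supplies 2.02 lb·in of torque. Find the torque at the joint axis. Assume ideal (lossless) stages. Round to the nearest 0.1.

Gear mesh: ratio = 144/21 = 6.8571; torque at shaft II = 2.02 × 6.8571 = 13.851 lb·in.
Belt: ratio = 326/153 = 2.1307; torque at shaft III = 13.851 × 2.1307 = 29.514 lb·in.
Internal gear: ratio = 111/41 = 2.7073; torque at the joint axis = 29.514 × 2.7073 = 79.902 lb·in.

79.9 lb·in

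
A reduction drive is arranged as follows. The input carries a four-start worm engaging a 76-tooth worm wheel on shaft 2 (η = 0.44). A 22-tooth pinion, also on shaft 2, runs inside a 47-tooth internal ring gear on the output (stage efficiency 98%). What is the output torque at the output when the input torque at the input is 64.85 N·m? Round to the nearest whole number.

1135 N·m

Worm: ratio = 76/4 = 19; torque at shaft 2 = 64.85 × 19 × 0.44 = 542.15 N·m.
Internal gear: ratio = 47/22 = 2.1364; torque at the output = 542.15 × 2.1364 × 0.98 = 1135.1 N·m.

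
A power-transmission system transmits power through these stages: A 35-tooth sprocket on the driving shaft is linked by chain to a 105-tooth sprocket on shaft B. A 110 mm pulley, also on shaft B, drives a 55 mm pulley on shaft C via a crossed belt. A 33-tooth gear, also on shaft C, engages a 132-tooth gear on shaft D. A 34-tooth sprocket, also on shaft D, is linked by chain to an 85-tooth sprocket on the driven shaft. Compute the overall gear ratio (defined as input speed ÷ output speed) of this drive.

15

Each stage contributes driven/driver: chain 105/35 = 3, belt 55/110 = 0.5, gear mesh 132/33 = 4, chain 85/34 = 2.5.
Overall: 3 × 0.5 × 4 × 2.5 = 15.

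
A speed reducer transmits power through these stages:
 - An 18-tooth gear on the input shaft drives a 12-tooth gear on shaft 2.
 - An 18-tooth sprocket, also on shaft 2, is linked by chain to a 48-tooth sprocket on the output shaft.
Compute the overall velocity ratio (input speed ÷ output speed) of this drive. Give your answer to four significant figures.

1.778

Each stage contributes driven/driver: gear mesh 12/18 = 0.66667, chain 48/18 = 2.6667.
Overall: 0.66667 × 2.6667 = 1.7778.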